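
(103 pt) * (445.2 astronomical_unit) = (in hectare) 2.42e+08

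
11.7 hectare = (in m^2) 1.17e+05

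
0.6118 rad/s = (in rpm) 5.842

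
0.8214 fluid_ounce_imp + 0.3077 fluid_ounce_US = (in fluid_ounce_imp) 1.142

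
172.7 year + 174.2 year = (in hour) 3.039e+06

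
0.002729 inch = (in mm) 0.06932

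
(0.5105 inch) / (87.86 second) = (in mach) 4.334e-07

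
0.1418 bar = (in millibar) 141.8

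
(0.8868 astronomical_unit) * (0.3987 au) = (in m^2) 7.913e+21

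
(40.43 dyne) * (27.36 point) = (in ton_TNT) 9.327e-16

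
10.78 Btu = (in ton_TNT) 2.718e-06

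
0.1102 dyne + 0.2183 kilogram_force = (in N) 2.141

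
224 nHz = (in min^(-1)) 1.344e-05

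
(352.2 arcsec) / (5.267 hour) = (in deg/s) 5.16e-06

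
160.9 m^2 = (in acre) 0.03976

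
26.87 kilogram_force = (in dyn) 2.635e+07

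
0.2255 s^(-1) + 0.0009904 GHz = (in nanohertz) 9.904e+14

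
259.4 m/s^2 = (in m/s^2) 259.4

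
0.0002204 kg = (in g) 0.2204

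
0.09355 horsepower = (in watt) 69.76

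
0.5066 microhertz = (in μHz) 0.5066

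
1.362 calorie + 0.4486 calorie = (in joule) 7.576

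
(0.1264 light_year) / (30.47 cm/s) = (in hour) 1.09e+12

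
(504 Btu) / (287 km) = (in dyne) 1.853e+05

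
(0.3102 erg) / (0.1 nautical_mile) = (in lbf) 3.765e-11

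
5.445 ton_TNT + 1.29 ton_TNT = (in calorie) 6.735e+09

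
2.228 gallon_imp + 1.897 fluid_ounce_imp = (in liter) 10.18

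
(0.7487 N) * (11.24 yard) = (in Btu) 0.007293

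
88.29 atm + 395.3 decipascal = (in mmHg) 6.71e+04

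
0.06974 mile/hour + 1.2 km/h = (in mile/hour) 0.8154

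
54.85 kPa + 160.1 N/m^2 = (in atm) 0.5429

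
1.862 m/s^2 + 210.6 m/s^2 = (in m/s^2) 212.5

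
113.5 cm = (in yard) 1.241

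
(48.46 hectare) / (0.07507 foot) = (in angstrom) 2.118e+17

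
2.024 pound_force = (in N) 9.003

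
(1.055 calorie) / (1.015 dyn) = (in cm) 4.349e+07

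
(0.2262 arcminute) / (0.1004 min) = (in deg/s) 0.0006258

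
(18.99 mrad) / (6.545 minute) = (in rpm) 0.0004618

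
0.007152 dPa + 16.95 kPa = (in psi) 2.458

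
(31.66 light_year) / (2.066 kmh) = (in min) 8.699e+15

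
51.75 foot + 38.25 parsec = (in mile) 7.334e+14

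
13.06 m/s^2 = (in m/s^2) 13.06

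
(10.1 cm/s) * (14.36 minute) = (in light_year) 9.198e-15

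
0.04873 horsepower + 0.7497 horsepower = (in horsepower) 0.7984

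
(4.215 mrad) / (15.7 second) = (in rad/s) 0.0002685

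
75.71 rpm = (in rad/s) 7.928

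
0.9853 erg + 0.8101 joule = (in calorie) 0.1936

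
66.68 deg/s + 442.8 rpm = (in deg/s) 2723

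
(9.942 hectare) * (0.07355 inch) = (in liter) 1.857e+05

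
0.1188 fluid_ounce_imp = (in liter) 0.003375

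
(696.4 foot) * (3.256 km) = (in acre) 170.8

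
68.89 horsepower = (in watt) 5.137e+04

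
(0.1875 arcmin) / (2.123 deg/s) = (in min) 2.453e-05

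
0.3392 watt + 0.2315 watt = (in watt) 0.5707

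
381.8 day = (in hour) 9163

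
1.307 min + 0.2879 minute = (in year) 3.034e-06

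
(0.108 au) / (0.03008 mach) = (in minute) 2.629e+07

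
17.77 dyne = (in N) 0.0001777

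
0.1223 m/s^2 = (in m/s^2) 0.1223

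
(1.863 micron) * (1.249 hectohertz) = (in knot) 0.0004523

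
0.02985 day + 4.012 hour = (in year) 0.0005398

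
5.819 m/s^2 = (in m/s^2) 5.819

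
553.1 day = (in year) 1.515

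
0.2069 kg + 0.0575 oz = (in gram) 208.5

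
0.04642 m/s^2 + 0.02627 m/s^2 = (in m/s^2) 0.07269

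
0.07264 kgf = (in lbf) 0.1601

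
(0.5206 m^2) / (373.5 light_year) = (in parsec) 4.775e-36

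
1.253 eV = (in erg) 2.008e-12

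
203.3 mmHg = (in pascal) 2.71e+04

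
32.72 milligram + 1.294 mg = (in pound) 7.499e-05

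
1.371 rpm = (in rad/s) 0.1436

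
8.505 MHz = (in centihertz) 8.505e+08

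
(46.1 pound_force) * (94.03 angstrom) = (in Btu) 1.828e-09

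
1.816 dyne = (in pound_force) 4.083e-06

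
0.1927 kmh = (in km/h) 0.1927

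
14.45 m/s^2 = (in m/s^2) 14.45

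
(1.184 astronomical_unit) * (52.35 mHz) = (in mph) 2.074e+10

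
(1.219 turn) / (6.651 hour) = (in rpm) 0.003055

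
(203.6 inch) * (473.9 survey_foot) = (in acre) 0.1846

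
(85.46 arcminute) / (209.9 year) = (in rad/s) 3.756e-12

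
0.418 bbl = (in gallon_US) 17.56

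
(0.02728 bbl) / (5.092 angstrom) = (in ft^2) 9.168e+07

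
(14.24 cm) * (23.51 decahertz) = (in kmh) 120.5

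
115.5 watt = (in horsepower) 0.1549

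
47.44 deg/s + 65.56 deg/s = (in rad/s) 1.972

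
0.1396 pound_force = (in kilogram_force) 0.06332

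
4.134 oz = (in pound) 0.2584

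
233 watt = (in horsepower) 0.3125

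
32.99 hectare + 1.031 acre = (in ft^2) 3.596e+06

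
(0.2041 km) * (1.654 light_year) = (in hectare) 3.194e+14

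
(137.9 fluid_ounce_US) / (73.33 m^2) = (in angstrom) 5.561e+05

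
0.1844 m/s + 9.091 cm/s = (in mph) 0.6159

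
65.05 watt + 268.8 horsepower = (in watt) 2.005e+05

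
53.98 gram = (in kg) 0.05398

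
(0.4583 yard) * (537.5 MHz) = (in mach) 6.615e+05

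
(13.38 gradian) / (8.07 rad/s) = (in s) 0.02604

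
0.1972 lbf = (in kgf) 0.08945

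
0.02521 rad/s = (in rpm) 0.2407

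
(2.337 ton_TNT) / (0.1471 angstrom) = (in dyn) 6.647e+25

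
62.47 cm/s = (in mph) 1.397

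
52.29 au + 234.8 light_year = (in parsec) 71.99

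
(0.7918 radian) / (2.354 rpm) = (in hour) 0.0008922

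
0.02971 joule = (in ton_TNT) 7.101e-12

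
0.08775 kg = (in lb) 0.1935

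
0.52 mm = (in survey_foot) 0.001706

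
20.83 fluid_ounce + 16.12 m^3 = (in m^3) 16.12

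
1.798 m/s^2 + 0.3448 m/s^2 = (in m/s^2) 2.143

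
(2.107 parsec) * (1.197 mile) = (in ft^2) 1.348e+21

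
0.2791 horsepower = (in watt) 208.1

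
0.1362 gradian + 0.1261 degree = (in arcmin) 14.92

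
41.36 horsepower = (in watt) 3.084e+04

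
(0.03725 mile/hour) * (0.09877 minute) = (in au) 6.597e-13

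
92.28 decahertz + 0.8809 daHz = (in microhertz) 9.316e+08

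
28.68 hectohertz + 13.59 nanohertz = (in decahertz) 286.8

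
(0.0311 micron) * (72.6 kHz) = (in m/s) 0.002258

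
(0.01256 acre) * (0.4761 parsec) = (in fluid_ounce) 2.525e+22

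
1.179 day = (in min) 1698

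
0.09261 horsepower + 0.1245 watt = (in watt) 69.18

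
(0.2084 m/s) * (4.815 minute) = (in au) 4.025e-10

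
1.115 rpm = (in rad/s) 0.1168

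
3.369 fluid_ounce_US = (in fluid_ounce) 3.369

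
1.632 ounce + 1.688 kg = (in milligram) 1.734e+06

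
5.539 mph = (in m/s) 2.476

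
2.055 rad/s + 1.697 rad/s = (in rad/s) 3.752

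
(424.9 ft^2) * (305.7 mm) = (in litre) 1.207e+04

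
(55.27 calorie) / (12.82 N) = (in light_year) 1.907e-15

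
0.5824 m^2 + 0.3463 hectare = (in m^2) 3464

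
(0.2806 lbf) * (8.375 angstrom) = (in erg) 0.01045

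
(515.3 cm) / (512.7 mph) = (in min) 0.0003747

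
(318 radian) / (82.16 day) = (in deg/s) 0.002567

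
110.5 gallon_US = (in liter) 418.3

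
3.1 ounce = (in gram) 87.88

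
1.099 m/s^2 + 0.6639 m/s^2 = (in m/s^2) 1.763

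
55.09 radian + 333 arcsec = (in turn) 8.768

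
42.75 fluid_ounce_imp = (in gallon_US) 0.3209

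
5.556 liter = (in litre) 5.556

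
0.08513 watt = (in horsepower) 0.0001142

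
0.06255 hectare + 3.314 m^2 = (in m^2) 628.8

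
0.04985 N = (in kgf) 0.005083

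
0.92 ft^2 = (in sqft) 0.92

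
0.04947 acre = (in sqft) 2155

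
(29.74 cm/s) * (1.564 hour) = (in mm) 1.674e+06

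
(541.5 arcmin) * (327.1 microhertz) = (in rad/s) 5.152e-05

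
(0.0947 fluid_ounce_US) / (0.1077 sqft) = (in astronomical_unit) 1.871e-15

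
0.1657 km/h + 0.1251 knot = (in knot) 0.2146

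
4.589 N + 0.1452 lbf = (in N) 5.235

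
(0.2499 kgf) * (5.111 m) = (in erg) 1.253e+08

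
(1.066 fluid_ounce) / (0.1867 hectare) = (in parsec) 5.472e-25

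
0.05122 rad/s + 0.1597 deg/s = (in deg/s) 3.094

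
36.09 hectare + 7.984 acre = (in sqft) 4.232e+06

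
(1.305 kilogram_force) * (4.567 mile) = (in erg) 9.406e+11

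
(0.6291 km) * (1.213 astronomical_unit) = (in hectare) 1.142e+10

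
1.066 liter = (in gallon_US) 0.2816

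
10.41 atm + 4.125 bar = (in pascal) 1.467e+06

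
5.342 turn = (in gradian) 2137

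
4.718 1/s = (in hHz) 0.04718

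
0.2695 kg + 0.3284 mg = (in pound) 0.5941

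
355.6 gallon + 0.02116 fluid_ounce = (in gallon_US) 355.6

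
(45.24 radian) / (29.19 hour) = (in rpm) 0.004111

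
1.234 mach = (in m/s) 420.2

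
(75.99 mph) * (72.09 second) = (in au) 1.637e-08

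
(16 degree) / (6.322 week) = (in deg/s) 4.185e-06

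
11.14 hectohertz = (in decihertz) 1.114e+04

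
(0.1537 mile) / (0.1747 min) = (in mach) 0.0693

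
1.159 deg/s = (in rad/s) 0.02023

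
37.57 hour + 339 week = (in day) 2375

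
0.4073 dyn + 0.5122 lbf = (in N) 2.278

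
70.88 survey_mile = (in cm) 1.141e+07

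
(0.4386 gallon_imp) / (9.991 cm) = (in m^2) 0.01996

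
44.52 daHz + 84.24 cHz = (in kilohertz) 0.446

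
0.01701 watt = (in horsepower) 2.281e-05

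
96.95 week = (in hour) 1.629e+04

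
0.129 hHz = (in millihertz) 1.29e+04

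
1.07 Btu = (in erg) 1.129e+10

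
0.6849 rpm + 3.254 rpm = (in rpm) 3.939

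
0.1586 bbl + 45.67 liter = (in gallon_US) 18.73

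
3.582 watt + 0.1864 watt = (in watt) 3.768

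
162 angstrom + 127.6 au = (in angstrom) 1.909e+23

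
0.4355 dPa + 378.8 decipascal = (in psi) 0.0055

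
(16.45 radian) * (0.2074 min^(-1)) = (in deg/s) 3.258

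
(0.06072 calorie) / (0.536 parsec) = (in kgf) 1.566e-18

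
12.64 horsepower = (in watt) 9426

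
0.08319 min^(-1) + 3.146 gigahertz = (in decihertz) 3.146e+10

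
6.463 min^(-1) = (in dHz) 1.077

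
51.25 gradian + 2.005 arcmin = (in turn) 0.1282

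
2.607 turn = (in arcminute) 5.631e+04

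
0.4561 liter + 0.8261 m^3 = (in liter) 826.6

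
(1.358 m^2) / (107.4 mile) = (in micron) 7.857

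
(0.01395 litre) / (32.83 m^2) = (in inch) 1.673e-05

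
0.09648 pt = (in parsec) 1.103e-21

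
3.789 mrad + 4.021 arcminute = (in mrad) 4.959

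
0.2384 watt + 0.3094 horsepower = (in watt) 231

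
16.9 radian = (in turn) 2.69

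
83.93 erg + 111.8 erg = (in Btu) 1.855e-08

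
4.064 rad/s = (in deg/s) 232.9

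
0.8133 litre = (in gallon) 0.2149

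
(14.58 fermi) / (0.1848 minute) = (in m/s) 1.315e-15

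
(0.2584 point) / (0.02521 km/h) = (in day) 1.507e-07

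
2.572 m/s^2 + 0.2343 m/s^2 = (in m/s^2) 2.806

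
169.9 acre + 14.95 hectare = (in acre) 206.8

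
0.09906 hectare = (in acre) 0.2448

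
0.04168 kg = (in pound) 0.09189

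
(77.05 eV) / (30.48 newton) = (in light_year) 4.281e-35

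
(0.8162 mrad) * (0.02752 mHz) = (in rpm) 2.145e-07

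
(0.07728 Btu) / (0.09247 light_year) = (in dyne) 9.32e-09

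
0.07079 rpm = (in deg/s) 0.4247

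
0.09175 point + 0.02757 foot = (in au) 5.639e-14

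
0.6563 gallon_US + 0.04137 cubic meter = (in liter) 43.85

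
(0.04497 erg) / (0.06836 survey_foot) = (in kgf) 2.201e-08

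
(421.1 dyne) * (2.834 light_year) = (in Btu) 1.07e+11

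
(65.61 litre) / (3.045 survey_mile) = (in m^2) 1.339e-05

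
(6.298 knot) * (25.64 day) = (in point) 2.035e+10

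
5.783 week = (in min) 5.829e+04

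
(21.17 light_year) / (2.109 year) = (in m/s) 3.011e+09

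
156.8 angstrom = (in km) 1.568e-11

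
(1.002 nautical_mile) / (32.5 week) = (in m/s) 9.441e-05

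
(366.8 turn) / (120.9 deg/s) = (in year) 3.463e-05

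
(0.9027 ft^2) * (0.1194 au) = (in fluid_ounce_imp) 5.272e+13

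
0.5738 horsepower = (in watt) 427.9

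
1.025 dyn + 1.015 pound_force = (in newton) 4.515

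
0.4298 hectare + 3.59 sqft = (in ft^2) 4.627e+04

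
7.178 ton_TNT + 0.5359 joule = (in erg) 3.003e+17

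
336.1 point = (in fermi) 1.186e+14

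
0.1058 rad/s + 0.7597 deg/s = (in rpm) 1.137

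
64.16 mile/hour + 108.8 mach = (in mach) 108.9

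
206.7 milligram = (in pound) 0.0004557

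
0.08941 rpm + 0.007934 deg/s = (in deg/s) 0.5444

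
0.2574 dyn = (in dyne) 0.2574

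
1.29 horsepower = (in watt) 962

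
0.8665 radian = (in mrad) 866.5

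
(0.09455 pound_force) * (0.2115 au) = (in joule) 1.331e+10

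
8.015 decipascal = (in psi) 0.0001162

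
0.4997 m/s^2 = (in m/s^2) 0.4997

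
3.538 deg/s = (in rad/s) 0.06175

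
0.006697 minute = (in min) 0.006697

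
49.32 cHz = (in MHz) 4.932e-07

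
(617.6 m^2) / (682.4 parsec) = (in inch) 1.155e-15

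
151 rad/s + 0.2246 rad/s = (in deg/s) 8665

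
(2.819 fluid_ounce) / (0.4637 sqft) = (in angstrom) 1.935e+07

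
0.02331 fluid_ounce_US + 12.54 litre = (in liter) 12.54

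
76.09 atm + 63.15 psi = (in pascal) 8.145e+06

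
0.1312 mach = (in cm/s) 4467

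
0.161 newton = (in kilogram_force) 0.01642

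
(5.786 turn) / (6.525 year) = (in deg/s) 1.012e-05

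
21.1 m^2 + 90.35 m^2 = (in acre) 0.02754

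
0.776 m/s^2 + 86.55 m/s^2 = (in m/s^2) 87.33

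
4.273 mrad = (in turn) 0.0006801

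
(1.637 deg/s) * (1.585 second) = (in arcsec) 9341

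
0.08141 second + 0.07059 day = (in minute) 101.7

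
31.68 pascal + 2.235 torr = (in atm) 0.003253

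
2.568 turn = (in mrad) 1.614e+04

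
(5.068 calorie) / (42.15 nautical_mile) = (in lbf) 6.107e-05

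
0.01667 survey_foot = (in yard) 0.005557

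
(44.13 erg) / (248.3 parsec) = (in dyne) 5.76e-20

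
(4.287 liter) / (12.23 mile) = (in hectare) 2.178e-11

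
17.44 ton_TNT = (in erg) 7.297e+17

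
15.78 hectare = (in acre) 38.99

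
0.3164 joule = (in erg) 3.164e+06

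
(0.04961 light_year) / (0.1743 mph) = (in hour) 1.673e+12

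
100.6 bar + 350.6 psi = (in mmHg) 9.359e+04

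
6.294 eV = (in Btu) 9.558e-22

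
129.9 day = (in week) 18.56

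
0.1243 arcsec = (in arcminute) 0.002072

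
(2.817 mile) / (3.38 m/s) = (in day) 0.01552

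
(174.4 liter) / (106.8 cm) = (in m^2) 0.1633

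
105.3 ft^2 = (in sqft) 105.3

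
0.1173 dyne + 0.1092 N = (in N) 0.1092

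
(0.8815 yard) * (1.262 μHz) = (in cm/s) 0.0001017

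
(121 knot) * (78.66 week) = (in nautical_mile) 1.599e+06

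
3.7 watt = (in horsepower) 0.004962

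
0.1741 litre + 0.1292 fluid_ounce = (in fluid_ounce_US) 6.016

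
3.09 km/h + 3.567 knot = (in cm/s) 269.3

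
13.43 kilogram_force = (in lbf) 29.61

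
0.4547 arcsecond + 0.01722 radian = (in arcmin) 59.21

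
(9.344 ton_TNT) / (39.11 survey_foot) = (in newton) 3.28e+09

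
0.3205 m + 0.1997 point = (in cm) 32.06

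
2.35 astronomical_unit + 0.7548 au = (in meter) 4.645e+11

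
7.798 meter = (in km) 0.007798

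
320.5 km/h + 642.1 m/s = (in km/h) 2632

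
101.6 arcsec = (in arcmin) 1.693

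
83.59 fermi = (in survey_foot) 2.742e-13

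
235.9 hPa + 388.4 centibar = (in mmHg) 3090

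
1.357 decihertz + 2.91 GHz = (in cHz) 2.91e+11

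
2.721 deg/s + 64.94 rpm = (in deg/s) 392.4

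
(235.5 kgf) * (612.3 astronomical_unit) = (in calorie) 5.056e+16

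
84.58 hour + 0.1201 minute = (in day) 3.524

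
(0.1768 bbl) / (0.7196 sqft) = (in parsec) 1.363e-17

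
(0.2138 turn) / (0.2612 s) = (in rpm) 49.11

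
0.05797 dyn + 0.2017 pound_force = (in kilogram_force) 0.09149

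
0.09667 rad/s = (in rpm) 0.9231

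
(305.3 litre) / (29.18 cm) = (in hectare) 0.0001046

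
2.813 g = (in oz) 0.09923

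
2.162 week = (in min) 2.179e+04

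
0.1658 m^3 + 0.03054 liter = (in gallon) 43.81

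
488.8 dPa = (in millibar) 0.4888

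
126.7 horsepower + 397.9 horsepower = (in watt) 3.912e+05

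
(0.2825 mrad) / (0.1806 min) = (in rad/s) 2.607e-05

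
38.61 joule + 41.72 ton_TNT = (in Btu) 1.654e+08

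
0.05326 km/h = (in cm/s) 1.479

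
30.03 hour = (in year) 0.003428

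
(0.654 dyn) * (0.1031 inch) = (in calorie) 4.093e-09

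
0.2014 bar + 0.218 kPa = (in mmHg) 152.7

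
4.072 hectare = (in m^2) 4.072e+04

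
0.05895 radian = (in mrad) 58.95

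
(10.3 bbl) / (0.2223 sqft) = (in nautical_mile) 0.04281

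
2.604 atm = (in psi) 38.27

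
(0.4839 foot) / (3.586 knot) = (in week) 1.322e-07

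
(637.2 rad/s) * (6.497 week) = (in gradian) 1.594e+11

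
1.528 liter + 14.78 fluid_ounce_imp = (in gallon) 0.5146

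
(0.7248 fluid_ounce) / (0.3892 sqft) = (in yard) 0.0006483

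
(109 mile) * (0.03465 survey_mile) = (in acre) 2417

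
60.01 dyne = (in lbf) 0.0001349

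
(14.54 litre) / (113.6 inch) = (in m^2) 0.005039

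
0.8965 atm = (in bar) 0.9084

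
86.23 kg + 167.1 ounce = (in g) 9.097e+04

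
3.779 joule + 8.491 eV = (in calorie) 0.9032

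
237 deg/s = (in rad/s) 4.136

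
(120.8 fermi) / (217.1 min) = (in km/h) 3.339e-17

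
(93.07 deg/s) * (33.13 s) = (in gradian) 3426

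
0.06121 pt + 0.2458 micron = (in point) 0.06191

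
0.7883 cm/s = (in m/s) 0.007883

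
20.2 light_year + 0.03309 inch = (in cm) 1.911e+19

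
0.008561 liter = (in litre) 0.008561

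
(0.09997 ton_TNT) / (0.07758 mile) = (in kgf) 3.416e+05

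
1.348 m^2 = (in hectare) 0.0001348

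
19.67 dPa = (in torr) 0.01475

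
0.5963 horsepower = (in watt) 444.7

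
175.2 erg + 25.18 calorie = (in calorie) 25.18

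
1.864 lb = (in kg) 0.8455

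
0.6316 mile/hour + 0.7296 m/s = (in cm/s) 101.2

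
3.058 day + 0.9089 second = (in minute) 4404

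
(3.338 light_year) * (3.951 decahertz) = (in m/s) 1.248e+18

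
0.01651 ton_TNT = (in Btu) 6.547e+04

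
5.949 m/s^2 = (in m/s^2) 5.949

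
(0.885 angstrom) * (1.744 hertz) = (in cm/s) 1.543e-08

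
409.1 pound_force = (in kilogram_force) 185.6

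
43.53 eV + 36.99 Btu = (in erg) 3.903e+11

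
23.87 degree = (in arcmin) 1432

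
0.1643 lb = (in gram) 74.53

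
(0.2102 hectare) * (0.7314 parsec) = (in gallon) 1.253e+22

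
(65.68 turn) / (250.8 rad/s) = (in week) 2.721e-06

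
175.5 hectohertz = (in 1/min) 1.053e+06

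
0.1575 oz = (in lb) 0.009844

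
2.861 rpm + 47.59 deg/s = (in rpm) 10.79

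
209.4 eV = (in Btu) 3.18e-20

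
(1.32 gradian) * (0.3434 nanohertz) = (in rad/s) 7.12e-12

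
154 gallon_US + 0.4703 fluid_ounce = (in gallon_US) 154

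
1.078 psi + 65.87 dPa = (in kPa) 7.439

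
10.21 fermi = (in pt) 2.894e-11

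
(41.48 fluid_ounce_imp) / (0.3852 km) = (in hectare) 3.06e-10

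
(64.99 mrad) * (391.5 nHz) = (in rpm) 2.43e-07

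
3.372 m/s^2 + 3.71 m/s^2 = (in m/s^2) 7.082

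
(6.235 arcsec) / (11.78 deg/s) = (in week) 2.431e-10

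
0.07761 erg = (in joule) 7.761e-09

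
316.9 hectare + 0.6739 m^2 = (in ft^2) 3.411e+07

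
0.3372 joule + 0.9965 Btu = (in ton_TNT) 2.514e-07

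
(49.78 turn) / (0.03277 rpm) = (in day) 1.055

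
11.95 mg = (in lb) 2.635e-05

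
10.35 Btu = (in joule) 1.092e+04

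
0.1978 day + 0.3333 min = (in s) 1.711e+04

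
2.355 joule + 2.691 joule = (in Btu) 0.004783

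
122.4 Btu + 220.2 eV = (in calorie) 3.086e+04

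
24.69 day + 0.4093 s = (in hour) 592.6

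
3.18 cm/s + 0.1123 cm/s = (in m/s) 0.03292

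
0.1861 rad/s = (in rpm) 1.777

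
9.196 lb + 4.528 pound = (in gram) 6225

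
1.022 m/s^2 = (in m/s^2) 1.022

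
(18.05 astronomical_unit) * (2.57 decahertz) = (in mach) 2.038e+11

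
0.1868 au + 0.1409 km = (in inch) 1.1e+12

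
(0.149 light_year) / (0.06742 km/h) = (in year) 2.387e+09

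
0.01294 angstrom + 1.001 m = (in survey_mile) 0.000622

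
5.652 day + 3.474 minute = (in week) 0.8078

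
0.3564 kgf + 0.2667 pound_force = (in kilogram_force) 0.4774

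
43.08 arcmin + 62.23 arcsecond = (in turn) 0.002042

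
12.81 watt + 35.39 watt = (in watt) 48.2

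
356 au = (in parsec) 0.001726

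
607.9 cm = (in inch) 239.3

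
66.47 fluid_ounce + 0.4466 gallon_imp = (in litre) 3.996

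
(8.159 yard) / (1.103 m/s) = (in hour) 0.001879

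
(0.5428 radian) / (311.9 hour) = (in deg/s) 2.77e-05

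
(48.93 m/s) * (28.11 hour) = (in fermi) 4.952e+21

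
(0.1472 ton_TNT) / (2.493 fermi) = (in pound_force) 5.554e+22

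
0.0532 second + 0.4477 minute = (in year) 8.535e-07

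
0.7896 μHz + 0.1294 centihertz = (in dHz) 0.01295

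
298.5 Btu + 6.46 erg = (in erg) 3.149e+12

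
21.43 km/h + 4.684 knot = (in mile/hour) 18.71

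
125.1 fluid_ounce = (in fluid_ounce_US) 125.1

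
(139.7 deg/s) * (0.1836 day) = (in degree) 2.216e+06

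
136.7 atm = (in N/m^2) 1.385e+07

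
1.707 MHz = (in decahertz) 1.707e+05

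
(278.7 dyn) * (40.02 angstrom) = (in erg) 0.0001115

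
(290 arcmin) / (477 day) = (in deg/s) 1.173e-07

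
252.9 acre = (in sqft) 1.102e+07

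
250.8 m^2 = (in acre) 0.06197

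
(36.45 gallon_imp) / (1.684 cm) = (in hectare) 0.000984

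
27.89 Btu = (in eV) 1.837e+23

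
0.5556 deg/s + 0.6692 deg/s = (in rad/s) 0.02138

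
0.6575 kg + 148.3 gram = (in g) 805.8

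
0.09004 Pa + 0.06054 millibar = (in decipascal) 61.44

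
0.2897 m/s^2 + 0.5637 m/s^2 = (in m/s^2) 0.8534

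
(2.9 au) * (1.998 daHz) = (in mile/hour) 1.939e+13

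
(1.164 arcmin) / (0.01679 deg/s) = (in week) 1.91e-06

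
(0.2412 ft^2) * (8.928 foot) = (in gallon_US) 16.11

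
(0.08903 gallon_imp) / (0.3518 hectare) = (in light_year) 1.216e-23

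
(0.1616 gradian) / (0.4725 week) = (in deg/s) 5.089e-07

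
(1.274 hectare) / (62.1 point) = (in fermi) 5.815e+20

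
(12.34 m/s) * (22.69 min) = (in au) 1.123e-07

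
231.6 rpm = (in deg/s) 1390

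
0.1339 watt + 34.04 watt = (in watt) 34.17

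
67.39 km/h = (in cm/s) 1872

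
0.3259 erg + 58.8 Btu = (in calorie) 1.483e+04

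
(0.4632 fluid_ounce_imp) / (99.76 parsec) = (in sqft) 4.602e-23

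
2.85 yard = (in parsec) 8.446e-17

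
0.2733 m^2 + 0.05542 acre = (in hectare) 0.02246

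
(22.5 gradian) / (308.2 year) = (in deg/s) 2.083e-09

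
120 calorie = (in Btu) 0.4759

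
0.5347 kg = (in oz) 18.86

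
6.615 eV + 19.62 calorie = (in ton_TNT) 1.962e-08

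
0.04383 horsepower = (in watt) 32.68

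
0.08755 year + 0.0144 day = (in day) 31.97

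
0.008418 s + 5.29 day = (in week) 0.7557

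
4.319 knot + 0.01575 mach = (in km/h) 27.31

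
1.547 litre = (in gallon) 0.4087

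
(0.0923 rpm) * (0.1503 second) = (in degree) 0.08324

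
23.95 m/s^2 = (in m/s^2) 23.95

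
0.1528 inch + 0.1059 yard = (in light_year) 1.065e-17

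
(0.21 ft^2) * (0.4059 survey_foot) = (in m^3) 0.002414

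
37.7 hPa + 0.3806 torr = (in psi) 0.5542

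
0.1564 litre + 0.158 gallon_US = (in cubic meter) 0.0007545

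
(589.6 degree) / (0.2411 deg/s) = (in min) 40.76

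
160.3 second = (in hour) 0.04453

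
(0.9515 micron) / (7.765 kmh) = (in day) 5.106e-12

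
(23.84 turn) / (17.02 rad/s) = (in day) 0.0001019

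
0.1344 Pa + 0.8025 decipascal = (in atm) 2.118e-06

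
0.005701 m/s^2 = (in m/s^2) 0.005701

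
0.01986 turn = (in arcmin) 429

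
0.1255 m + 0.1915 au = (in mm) 2.865e+13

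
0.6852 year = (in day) 250.1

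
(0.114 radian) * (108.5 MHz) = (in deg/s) 7.087e+08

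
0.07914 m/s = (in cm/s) 7.914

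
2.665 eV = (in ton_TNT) 1.021e-28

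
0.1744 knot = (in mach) 0.0002635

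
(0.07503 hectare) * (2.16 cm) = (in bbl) 101.9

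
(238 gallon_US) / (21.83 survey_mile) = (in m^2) 2.564e-05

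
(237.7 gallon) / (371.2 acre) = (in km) 5.99e-10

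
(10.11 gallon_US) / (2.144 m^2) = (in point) 50.6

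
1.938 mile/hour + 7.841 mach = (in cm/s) 2.671e+05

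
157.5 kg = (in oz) 5556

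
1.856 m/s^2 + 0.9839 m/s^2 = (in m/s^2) 2.84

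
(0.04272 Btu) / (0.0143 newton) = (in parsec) 1.021e-13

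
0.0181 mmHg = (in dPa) 24.13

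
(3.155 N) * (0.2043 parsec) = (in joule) 1.989e+16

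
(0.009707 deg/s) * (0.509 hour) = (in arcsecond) 6.403e+04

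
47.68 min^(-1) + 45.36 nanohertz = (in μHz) 7.947e+05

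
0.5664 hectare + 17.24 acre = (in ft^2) 8.119e+05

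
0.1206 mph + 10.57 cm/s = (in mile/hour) 0.357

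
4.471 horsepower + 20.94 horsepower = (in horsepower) 25.41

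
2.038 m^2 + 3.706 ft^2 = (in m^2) 2.382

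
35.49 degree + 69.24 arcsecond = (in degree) 35.51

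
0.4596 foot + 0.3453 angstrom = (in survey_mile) 8.705e-05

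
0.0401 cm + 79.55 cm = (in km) 0.0007959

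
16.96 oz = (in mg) 4.808e+05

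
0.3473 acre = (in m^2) 1405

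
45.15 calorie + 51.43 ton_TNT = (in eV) 1.343e+30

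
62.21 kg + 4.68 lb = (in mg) 6.433e+07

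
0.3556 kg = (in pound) 0.784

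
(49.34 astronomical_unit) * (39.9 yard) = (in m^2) 2.693e+14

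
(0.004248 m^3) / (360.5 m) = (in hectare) 1.178e-09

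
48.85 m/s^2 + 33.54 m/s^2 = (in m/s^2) 82.39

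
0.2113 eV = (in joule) 3.385e-20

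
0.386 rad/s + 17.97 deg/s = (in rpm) 6.681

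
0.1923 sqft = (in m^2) 0.01787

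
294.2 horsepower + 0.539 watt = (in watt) 2.194e+05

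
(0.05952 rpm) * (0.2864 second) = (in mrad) 1.785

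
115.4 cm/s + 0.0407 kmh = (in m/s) 1.165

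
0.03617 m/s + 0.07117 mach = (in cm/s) 2427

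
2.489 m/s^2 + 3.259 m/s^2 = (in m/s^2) 5.748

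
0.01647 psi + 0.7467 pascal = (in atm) 0.001128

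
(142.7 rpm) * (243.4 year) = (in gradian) 7.302e+12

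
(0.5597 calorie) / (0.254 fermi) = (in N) 9.22e+15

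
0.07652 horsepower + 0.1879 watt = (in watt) 57.25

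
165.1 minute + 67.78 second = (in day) 0.1154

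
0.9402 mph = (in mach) 0.001234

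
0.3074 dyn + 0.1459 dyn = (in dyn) 0.4533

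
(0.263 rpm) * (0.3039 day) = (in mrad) 7.232e+05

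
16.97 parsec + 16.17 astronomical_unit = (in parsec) 16.97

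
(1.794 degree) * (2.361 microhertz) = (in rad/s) 7.393e-08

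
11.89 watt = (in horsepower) 0.01594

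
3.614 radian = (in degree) 207.1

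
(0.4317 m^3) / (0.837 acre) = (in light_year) 1.347e-20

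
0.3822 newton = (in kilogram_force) 0.03897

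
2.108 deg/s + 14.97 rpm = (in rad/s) 1.604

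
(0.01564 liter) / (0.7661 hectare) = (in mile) 1.269e-12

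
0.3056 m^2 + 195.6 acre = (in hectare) 79.16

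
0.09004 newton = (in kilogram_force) 0.009182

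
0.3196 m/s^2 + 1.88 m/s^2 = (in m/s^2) 2.2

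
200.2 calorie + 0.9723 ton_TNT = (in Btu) 3.856e+06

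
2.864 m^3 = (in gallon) 756.6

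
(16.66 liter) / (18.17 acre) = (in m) 2.266e-07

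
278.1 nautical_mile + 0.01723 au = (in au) 0.01723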